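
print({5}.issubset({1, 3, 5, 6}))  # True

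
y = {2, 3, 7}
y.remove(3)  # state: {2, 7}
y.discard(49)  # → {2, 7}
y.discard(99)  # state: {2, 7}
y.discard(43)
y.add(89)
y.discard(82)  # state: {2, 7, 89}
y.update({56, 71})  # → {2, 7, 56, 71, 89}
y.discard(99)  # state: {2, 7, 56, 71, 89}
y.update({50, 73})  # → {2, 7, 50, 56, 71, 73, 89}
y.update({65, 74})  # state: {2, 7, 50, 56, 65, 71, 73, 74, 89}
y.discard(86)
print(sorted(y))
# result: [2, 7, 50, 56, 65, 71, 73, 74, 89]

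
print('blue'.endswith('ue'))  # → True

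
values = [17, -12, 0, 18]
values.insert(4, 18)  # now [17, -12, 0, 18, 18]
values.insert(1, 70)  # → [17, 70, -12, 0, 18, 18]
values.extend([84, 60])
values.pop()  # 60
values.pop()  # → 84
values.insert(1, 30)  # [17, 30, 70, -12, 0, 18, 18]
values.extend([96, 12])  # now [17, 30, 70, -12, 0, 18, 18, 96, 12]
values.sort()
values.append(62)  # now [-12, 0, 12, 17, 18, 18, 30, 70, 96, 62]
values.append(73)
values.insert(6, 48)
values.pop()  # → 73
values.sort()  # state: [-12, 0, 12, 17, 18, 18, 30, 48, 62, 70, 96]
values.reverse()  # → [96, 70, 62, 48, 30, 18, 18, 17, 12, 0, -12]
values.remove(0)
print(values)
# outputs [96, 70, 62, 48, 30, 18, 18, 17, 12, -12]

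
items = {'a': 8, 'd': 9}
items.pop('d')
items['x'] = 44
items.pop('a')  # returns 8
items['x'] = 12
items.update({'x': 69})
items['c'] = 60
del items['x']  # {'c': 60}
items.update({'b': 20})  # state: {'c': 60, 'b': 20}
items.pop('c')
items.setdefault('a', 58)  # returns 58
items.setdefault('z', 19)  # 19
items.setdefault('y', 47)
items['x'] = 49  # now {'b': 20, 'a': 58, 'z': 19, 'y': 47, 'x': 49}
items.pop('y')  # 47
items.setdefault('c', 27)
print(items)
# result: {'b': 20, 'a': 58, 'z': 19, 'x': 49, 'c': 27}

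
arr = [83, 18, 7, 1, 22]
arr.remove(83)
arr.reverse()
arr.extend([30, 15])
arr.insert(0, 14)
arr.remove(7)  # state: [14, 22, 1, 18, 30, 15]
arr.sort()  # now [1, 14, 15, 18, 22, 30]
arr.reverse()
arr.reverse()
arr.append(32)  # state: [1, 14, 15, 18, 22, 30, 32]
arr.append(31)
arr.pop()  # 31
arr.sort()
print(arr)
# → [1, 14, 15, 18, 22, 30, 32]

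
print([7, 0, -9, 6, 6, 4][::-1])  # [4, 6, 6, -9, 0, 7]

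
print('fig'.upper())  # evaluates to FIG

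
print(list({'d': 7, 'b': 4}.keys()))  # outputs ['d', 'b']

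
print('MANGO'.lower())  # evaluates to mango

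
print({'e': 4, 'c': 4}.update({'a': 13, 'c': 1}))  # None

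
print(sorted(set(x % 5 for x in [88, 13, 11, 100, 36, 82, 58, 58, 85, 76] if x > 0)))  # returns [0, 1, 2, 3]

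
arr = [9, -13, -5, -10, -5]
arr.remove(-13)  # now [9, -5, -10, -5]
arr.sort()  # [-10, -5, -5, 9]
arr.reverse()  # [9, -5, -5, -10]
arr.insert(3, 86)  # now [9, -5, -5, 86, -10]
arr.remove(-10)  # [9, -5, -5, 86]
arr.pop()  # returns 86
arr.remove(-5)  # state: [9, -5]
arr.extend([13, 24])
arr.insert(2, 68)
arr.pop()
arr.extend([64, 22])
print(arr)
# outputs [9, -5, 68, 13, 64, 22]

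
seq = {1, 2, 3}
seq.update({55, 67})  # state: {1, 2, 3, 55, 67}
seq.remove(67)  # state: {1, 2, 3, 55}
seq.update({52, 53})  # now {1, 2, 3, 52, 53, 55}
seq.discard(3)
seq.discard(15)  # {1, 2, 52, 53, 55}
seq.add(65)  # {1, 2, 52, 53, 55, 65}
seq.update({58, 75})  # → {1, 2, 52, 53, 55, 58, 65, 75}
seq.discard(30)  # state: {1, 2, 52, 53, 55, 58, 65, 75}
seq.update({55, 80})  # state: {1, 2, 52, 53, 55, 58, 65, 75, 80}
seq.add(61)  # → {1, 2, 52, 53, 55, 58, 61, 65, 75, 80}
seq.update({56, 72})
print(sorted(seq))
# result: [1, 2, 52, 53, 55, 56, 58, 61, 65, 72, 75, 80]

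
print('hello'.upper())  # HELLO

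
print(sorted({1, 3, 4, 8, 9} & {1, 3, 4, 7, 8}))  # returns [1, 3, 4, 8]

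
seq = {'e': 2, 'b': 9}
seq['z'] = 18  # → {'e': 2, 'b': 9, 'z': 18}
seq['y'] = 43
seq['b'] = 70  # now {'e': 2, 'b': 70, 'z': 18, 'y': 43}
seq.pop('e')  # 2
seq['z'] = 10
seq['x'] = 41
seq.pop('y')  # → 43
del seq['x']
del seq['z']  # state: {'b': 70}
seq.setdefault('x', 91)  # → 91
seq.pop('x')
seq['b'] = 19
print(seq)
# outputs {'b': 19}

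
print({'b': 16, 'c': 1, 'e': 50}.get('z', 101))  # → 101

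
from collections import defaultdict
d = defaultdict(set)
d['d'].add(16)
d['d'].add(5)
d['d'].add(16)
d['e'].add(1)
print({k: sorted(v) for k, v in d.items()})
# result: {'d': [5, 16], 'e': [1]}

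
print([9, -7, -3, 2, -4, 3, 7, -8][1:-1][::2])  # [-7, 2, 3]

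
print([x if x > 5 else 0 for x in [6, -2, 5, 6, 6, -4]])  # [6, 0, 0, 6, 6, 0]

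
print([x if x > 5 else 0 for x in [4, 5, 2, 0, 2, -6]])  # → [0, 0, 0, 0, 0, 0]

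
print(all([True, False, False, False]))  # False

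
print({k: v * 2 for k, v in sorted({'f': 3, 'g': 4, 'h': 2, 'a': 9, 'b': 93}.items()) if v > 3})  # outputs {'a': 18, 'b': 186, 'g': 8}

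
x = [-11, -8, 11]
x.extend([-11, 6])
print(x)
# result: [-11, -8, 11, -11, 6]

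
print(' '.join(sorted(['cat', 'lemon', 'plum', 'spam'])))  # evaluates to cat lemon plum spam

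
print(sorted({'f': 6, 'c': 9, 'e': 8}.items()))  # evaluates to [('c', 9), ('e', 8), ('f', 6)]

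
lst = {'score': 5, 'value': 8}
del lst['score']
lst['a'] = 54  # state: {'value': 8, 'a': 54}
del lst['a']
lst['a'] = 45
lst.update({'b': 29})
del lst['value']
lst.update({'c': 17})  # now {'a': 45, 'b': 29, 'c': 17}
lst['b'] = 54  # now {'a': 45, 'b': 54, 'c': 17}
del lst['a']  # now {'b': 54, 'c': 17}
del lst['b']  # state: {'c': 17}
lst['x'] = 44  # {'c': 17, 'x': 44}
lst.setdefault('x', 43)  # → 44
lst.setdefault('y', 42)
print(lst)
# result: {'c': 17, 'x': 44, 'y': 42}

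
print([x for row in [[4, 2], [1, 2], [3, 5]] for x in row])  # [4, 2, 1, 2, 3, 5]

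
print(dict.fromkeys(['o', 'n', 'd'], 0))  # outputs {'o': 0, 'n': 0, 'd': 0}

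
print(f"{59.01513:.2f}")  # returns 59.02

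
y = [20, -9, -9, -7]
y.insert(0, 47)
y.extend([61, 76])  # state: [47, 20, -9, -9, -7, 61, 76]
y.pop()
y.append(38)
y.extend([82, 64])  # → [47, 20, -9, -9, -7, 61, 38, 82, 64]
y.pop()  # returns 64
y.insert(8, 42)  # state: [47, 20, -9, -9, -7, 61, 38, 82, 42]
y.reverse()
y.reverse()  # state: [47, 20, -9, -9, -7, 61, 38, 82, 42]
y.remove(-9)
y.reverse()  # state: [42, 82, 38, 61, -7, -9, 20, 47]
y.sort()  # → [-9, -7, 20, 38, 42, 47, 61, 82]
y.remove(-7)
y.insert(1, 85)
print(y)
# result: [-9, 85, 20, 38, 42, 47, 61, 82]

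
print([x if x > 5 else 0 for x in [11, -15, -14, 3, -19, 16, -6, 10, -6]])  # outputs [11, 0, 0, 0, 0, 16, 0, 10, 0]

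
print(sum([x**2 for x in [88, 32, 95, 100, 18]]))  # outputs 28117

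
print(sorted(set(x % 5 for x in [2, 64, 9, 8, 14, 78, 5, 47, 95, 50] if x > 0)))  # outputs [0, 2, 3, 4]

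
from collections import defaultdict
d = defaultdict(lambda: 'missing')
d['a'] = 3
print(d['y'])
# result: missing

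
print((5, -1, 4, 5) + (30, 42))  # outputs (5, -1, 4, 5, 30, 42)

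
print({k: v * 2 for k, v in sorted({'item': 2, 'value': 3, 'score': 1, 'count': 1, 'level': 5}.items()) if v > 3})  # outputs {'level': 10}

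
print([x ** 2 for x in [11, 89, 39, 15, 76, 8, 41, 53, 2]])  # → [121, 7921, 1521, 225, 5776, 64, 1681, 2809, 4]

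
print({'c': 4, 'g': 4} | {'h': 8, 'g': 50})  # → {'c': 4, 'g': 50, 'h': 8}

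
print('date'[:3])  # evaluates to dat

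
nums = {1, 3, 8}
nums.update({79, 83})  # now {1, 3, 8, 79, 83}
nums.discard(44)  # {1, 3, 8, 79, 83}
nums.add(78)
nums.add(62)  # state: {1, 3, 8, 62, 78, 79, 83}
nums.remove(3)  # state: {1, 8, 62, 78, 79, 83}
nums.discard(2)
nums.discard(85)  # {1, 8, 62, 78, 79, 83}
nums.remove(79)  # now {1, 8, 62, 78, 83}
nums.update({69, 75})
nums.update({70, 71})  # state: {1, 8, 62, 69, 70, 71, 75, 78, 83}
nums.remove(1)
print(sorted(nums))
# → [8, 62, 69, 70, 71, 75, 78, 83]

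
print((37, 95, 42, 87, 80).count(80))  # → 1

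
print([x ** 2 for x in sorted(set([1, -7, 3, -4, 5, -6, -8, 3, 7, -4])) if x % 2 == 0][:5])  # [64, 36, 16]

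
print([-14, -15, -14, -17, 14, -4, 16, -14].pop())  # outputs -14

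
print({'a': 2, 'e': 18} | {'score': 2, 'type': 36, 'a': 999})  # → {'a': 999, 'e': 18, 'score': 2, 'type': 36}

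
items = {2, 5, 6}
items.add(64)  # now {2, 5, 6, 64}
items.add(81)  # {2, 5, 6, 64, 81}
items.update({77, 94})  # {2, 5, 6, 64, 77, 81, 94}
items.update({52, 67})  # {2, 5, 6, 52, 64, 67, 77, 81, 94}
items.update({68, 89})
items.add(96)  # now {2, 5, 6, 52, 64, 67, 68, 77, 81, 89, 94, 96}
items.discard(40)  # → {2, 5, 6, 52, 64, 67, 68, 77, 81, 89, 94, 96}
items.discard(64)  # {2, 5, 6, 52, 67, 68, 77, 81, 89, 94, 96}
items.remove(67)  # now {2, 5, 6, 52, 68, 77, 81, 89, 94, 96}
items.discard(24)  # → {2, 5, 6, 52, 68, 77, 81, 89, 94, 96}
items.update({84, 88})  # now {2, 5, 6, 52, 68, 77, 81, 84, 88, 89, 94, 96}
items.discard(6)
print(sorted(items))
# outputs [2, 5, 52, 68, 77, 81, 84, 88, 89, 94, 96]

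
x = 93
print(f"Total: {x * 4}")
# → Total: 372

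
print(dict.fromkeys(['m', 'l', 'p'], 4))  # {'m': 4, 'l': 4, 'p': 4}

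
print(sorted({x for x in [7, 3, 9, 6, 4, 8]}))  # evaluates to [3, 4, 6, 7, 8, 9]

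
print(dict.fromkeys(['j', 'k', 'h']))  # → {'j': None, 'k': None, 'h': None}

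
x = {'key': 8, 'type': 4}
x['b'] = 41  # {'key': 8, 'type': 4, 'b': 41}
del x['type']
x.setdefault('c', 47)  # 47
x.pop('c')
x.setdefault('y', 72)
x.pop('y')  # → 72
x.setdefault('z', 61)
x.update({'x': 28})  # {'key': 8, 'b': 41, 'z': 61, 'x': 28}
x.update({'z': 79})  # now {'key': 8, 'b': 41, 'z': 79, 'x': 28}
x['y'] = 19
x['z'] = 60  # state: {'key': 8, 'b': 41, 'z': 60, 'x': 28, 'y': 19}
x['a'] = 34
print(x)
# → {'key': 8, 'b': 41, 'z': 60, 'x': 28, 'y': 19, 'a': 34}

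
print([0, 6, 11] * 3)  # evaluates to [0, 6, 11, 0, 6, 11, 0, 6, 11]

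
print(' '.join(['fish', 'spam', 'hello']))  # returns fish spam hello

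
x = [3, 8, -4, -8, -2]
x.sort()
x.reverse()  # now [8, 3, -2, -4, -8]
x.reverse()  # [-8, -4, -2, 3, 8]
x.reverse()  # [8, 3, -2, -4, -8]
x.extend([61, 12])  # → [8, 3, -2, -4, -8, 61, 12]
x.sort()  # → [-8, -4, -2, 3, 8, 12, 61]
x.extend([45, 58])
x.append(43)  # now [-8, -4, -2, 3, 8, 12, 61, 45, 58, 43]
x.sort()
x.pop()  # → 61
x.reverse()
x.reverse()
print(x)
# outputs [-8, -4, -2, 3, 8, 12, 43, 45, 58]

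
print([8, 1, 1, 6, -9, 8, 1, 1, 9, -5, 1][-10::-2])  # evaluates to [1]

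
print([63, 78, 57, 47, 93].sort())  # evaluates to None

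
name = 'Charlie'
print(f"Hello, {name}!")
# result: Hello, Charlie!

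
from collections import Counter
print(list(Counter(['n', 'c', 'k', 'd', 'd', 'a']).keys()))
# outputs ['n', 'c', 'k', 'd', 'a']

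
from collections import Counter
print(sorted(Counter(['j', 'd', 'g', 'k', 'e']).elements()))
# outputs ['d', 'e', 'g', 'j', 'k']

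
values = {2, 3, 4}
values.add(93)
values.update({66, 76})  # {2, 3, 4, 66, 76, 93}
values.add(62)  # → {2, 3, 4, 62, 66, 76, 93}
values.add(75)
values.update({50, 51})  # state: {2, 3, 4, 50, 51, 62, 66, 75, 76, 93}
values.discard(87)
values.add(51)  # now {2, 3, 4, 50, 51, 62, 66, 75, 76, 93}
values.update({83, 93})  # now {2, 3, 4, 50, 51, 62, 66, 75, 76, 83, 93}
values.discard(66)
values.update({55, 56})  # {2, 3, 4, 50, 51, 55, 56, 62, 75, 76, 83, 93}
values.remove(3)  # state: {2, 4, 50, 51, 55, 56, 62, 75, 76, 83, 93}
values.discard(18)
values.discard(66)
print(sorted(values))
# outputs [2, 4, 50, 51, 55, 56, 62, 75, 76, 83, 93]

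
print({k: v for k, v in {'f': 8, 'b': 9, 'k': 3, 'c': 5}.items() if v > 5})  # {'f': 8, 'b': 9}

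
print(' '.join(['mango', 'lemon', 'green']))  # mango lemon green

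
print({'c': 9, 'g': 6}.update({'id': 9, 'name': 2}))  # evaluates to None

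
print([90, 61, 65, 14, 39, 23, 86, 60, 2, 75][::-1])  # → [75, 2, 60, 86, 23, 39, 14, 65, 61, 90]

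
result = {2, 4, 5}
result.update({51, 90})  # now {2, 4, 5, 51, 90}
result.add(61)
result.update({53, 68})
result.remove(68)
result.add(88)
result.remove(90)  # {2, 4, 5, 51, 53, 61, 88}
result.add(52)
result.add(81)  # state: {2, 4, 5, 51, 52, 53, 61, 81, 88}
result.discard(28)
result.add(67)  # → {2, 4, 5, 51, 52, 53, 61, 67, 81, 88}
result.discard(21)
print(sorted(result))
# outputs [2, 4, 5, 51, 52, 53, 61, 67, 81, 88]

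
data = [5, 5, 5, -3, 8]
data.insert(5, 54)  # [5, 5, 5, -3, 8, 54]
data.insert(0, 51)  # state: [51, 5, 5, 5, -3, 8, 54]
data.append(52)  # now [51, 5, 5, 5, -3, 8, 54, 52]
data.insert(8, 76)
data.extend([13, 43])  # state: [51, 5, 5, 5, -3, 8, 54, 52, 76, 13, 43]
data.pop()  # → 43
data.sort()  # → [-3, 5, 5, 5, 8, 13, 51, 52, 54, 76]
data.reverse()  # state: [76, 54, 52, 51, 13, 8, 5, 5, 5, -3]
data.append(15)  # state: [76, 54, 52, 51, 13, 8, 5, 5, 5, -3, 15]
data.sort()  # [-3, 5, 5, 5, 8, 13, 15, 51, 52, 54, 76]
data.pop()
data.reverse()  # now [54, 52, 51, 15, 13, 8, 5, 5, 5, -3]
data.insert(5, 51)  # [54, 52, 51, 15, 13, 51, 8, 5, 5, 5, -3]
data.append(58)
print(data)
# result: [54, 52, 51, 15, 13, 51, 8, 5, 5, 5, -3, 58]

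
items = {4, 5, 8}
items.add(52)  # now {4, 5, 8, 52}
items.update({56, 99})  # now {4, 5, 8, 52, 56, 99}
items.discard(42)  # {4, 5, 8, 52, 56, 99}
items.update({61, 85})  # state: {4, 5, 8, 52, 56, 61, 85, 99}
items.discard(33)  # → {4, 5, 8, 52, 56, 61, 85, 99}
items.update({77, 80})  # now {4, 5, 8, 52, 56, 61, 77, 80, 85, 99}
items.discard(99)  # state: {4, 5, 8, 52, 56, 61, 77, 80, 85}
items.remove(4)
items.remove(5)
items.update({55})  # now {8, 52, 55, 56, 61, 77, 80, 85}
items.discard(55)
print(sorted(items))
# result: [8, 52, 56, 61, 77, 80, 85]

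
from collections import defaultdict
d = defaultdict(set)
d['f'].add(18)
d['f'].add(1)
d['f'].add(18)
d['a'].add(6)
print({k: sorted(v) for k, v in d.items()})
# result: {'f': [1, 18], 'a': [6]}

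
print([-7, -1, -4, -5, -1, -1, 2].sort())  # None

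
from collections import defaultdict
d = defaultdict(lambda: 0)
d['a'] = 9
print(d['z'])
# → 0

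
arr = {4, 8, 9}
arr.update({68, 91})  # {4, 8, 9, 68, 91}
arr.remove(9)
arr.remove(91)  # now {4, 8, 68}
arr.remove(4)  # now {8, 68}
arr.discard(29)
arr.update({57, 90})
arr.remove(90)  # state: {8, 57, 68}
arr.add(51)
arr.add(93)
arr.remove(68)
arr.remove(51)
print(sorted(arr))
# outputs [8, 57, 93]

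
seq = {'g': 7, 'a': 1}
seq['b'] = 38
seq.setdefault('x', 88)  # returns 88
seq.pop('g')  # 7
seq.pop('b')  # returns 38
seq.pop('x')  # 88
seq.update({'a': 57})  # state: {'a': 57}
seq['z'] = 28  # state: {'a': 57, 'z': 28}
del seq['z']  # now {'a': 57}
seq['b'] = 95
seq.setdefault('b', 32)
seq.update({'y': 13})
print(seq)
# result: {'a': 57, 'b': 95, 'y': 13}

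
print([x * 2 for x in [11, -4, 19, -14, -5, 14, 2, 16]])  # [22, -8, 38, -28, -10, 28, 4, 32]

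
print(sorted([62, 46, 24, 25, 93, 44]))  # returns [24, 25, 44, 46, 62, 93]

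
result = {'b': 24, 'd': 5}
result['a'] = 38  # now {'b': 24, 'd': 5, 'a': 38}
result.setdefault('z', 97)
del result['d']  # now {'b': 24, 'a': 38, 'z': 97}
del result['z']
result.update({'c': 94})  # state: {'b': 24, 'a': 38, 'c': 94}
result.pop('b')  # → 24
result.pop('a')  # 38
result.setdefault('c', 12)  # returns 94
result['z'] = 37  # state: {'c': 94, 'z': 37}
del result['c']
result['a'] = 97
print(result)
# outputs {'z': 37, 'a': 97}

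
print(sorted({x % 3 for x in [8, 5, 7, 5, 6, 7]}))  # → [0, 1, 2]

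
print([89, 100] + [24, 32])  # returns [89, 100, 24, 32]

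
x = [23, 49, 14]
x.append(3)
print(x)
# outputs [23, 49, 14, 3]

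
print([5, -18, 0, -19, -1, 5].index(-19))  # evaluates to 3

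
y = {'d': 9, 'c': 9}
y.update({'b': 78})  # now {'d': 9, 'c': 9, 'b': 78}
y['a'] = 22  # {'d': 9, 'c': 9, 'b': 78, 'a': 22}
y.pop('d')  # 9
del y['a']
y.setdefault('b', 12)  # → 78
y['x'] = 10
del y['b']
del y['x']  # {'c': 9}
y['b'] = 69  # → {'c': 9, 'b': 69}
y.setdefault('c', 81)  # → 9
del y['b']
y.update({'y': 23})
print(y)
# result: {'c': 9, 'y': 23}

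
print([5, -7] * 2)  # [5, -7, 5, -7]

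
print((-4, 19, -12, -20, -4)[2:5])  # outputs (-12, -20, -4)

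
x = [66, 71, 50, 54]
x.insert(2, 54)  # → [66, 71, 54, 50, 54]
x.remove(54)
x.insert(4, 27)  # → [66, 71, 50, 54, 27]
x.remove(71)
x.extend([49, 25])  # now [66, 50, 54, 27, 49, 25]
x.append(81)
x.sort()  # [25, 27, 49, 50, 54, 66, 81]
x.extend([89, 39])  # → [25, 27, 49, 50, 54, 66, 81, 89, 39]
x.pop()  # 39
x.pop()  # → 89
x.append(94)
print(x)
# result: [25, 27, 49, 50, 54, 66, 81, 94]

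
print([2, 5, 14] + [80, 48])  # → [2, 5, 14, 80, 48]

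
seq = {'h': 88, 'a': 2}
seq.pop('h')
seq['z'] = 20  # {'a': 2, 'z': 20}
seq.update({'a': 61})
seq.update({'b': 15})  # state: {'a': 61, 'z': 20, 'b': 15}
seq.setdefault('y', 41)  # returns 41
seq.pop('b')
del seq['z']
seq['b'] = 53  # {'a': 61, 'y': 41, 'b': 53}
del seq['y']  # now {'a': 61, 'b': 53}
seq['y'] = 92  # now {'a': 61, 'b': 53, 'y': 92}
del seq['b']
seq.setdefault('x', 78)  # 78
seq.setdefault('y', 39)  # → 92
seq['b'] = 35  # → {'a': 61, 'y': 92, 'x': 78, 'b': 35}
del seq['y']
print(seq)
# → {'a': 61, 'x': 78, 'b': 35}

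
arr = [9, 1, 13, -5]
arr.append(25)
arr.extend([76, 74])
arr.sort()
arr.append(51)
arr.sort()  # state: [-5, 1, 9, 13, 25, 51, 74, 76]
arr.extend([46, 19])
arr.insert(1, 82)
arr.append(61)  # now [-5, 82, 1, 9, 13, 25, 51, 74, 76, 46, 19, 61]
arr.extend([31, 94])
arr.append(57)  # [-5, 82, 1, 9, 13, 25, 51, 74, 76, 46, 19, 61, 31, 94, 57]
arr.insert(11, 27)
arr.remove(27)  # [-5, 82, 1, 9, 13, 25, 51, 74, 76, 46, 19, 61, 31, 94, 57]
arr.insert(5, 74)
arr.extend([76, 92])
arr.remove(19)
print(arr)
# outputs [-5, 82, 1, 9, 13, 74, 25, 51, 74, 76, 46, 61, 31, 94, 57, 76, 92]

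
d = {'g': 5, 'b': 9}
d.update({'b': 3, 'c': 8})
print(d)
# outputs {'g': 5, 'b': 3, 'c': 8}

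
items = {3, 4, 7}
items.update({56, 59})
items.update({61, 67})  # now {3, 4, 7, 56, 59, 61, 67}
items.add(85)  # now {3, 4, 7, 56, 59, 61, 67, 85}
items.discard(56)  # {3, 4, 7, 59, 61, 67, 85}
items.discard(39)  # {3, 4, 7, 59, 61, 67, 85}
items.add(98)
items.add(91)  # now {3, 4, 7, 59, 61, 67, 85, 91, 98}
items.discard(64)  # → {3, 4, 7, 59, 61, 67, 85, 91, 98}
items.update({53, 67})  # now {3, 4, 7, 53, 59, 61, 67, 85, 91, 98}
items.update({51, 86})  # {3, 4, 7, 51, 53, 59, 61, 67, 85, 86, 91, 98}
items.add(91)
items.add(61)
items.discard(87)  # {3, 4, 7, 51, 53, 59, 61, 67, 85, 86, 91, 98}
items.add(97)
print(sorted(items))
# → [3, 4, 7, 51, 53, 59, 61, 67, 85, 86, 91, 97, 98]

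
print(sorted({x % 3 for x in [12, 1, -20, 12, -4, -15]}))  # [0, 1, 2]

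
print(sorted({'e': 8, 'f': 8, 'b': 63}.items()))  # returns [('b', 63), ('e', 8), ('f', 8)]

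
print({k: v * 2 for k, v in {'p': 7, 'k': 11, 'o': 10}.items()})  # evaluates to {'p': 14, 'k': 22, 'o': 20}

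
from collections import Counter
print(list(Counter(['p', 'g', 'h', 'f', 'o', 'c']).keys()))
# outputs ['p', 'g', 'h', 'f', 'o', 'c']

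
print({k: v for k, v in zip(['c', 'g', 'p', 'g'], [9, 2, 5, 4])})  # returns {'c': 9, 'g': 4, 'p': 5}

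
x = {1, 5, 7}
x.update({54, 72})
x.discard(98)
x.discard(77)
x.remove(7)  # {1, 5, 54, 72}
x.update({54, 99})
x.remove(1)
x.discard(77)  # {5, 54, 72, 99}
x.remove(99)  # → {5, 54, 72}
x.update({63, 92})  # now {5, 54, 63, 72, 92}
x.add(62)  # {5, 54, 62, 63, 72, 92}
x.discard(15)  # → {5, 54, 62, 63, 72, 92}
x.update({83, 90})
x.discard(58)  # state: {5, 54, 62, 63, 72, 83, 90, 92}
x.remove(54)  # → {5, 62, 63, 72, 83, 90, 92}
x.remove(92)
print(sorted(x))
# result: [5, 62, 63, 72, 83, 90]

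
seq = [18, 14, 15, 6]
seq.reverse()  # [6, 15, 14, 18]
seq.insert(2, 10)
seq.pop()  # 18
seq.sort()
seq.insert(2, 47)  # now [6, 10, 47, 14, 15]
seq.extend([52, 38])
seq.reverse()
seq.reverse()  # [6, 10, 47, 14, 15, 52, 38]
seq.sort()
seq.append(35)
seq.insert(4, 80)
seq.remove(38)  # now [6, 10, 14, 15, 80, 47, 52, 35]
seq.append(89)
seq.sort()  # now [6, 10, 14, 15, 35, 47, 52, 80, 89]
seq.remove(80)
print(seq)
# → [6, 10, 14, 15, 35, 47, 52, 89]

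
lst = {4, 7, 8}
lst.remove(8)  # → {4, 7}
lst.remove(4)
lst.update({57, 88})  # {7, 57, 88}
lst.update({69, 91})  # {7, 57, 69, 88, 91}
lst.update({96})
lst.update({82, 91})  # {7, 57, 69, 82, 88, 91, 96}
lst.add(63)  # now {7, 57, 63, 69, 82, 88, 91, 96}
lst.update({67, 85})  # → {7, 57, 63, 67, 69, 82, 85, 88, 91, 96}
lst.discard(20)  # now {7, 57, 63, 67, 69, 82, 85, 88, 91, 96}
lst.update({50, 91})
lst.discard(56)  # {7, 50, 57, 63, 67, 69, 82, 85, 88, 91, 96}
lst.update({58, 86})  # {7, 50, 57, 58, 63, 67, 69, 82, 85, 86, 88, 91, 96}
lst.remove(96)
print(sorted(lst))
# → [7, 50, 57, 58, 63, 67, 69, 82, 85, 86, 88, 91]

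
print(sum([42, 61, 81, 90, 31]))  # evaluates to 305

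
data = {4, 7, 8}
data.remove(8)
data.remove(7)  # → {4}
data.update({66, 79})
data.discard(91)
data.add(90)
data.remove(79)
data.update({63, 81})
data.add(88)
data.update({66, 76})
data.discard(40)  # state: {4, 63, 66, 76, 81, 88, 90}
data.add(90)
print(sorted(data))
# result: [4, 63, 66, 76, 81, 88, 90]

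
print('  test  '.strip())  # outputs test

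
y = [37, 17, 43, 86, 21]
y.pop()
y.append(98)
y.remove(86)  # [37, 17, 43, 98]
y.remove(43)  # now [37, 17, 98]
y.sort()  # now [17, 37, 98]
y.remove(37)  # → [17, 98]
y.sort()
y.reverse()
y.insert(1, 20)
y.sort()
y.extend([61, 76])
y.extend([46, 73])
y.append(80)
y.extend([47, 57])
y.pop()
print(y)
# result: [17, 20, 98, 61, 76, 46, 73, 80, 47]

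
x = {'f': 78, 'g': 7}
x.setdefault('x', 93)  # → 93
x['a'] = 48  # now {'f': 78, 'g': 7, 'x': 93, 'a': 48}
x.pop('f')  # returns 78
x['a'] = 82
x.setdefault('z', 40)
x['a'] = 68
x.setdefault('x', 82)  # 93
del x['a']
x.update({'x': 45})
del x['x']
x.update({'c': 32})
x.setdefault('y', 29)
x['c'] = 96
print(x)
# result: {'g': 7, 'z': 40, 'c': 96, 'y': 29}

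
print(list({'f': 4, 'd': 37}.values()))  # [4, 37]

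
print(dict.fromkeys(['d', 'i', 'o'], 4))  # {'d': 4, 'i': 4, 'o': 4}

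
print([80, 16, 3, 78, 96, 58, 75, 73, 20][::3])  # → [80, 78, 75]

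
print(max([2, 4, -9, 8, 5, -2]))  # 8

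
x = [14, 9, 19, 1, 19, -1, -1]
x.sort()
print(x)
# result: [-1, -1, 1, 9, 14, 19, 19]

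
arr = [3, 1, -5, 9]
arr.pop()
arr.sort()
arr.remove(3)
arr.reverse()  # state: [1, -5]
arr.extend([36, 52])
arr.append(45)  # [1, -5, 36, 52, 45]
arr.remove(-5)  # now [1, 36, 52, 45]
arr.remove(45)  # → [1, 36, 52]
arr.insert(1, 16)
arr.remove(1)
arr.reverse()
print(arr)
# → [52, 36, 16]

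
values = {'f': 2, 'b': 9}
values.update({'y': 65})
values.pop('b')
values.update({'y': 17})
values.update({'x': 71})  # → {'f': 2, 'y': 17, 'x': 71}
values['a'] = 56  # {'f': 2, 'y': 17, 'x': 71, 'a': 56}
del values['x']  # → {'f': 2, 'y': 17, 'a': 56}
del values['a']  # {'f': 2, 'y': 17}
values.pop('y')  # 17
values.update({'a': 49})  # {'f': 2, 'a': 49}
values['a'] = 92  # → {'f': 2, 'a': 92}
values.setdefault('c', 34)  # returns 34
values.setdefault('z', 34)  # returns 34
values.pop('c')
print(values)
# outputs {'f': 2, 'a': 92, 'z': 34}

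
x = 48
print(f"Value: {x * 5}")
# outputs Value: 240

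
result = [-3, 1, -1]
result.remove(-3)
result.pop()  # -1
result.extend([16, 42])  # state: [1, 16, 42]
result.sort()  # [1, 16, 42]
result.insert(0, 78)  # [78, 1, 16, 42]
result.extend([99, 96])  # [78, 1, 16, 42, 99, 96]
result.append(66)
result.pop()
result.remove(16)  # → [78, 1, 42, 99, 96]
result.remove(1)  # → [78, 42, 99, 96]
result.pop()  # 96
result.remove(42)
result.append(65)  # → [78, 99, 65]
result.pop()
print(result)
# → [78, 99]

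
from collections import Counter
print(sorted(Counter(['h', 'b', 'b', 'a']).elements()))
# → ['a', 'b', 'b', 'h']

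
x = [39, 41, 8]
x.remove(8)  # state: [39, 41]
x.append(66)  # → [39, 41, 66]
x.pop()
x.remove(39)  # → [41]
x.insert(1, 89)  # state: [41, 89]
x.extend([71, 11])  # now [41, 89, 71, 11]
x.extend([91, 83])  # [41, 89, 71, 11, 91, 83]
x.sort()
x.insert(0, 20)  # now [20, 11, 41, 71, 83, 89, 91]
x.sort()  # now [11, 20, 41, 71, 83, 89, 91]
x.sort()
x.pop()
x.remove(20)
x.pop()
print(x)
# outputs [11, 41, 71, 83]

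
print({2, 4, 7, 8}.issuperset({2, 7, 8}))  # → True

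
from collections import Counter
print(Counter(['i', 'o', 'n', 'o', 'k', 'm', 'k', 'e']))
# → Counter({'o': 2, 'k': 2, 'i': 1, 'n': 1, 'm': 1, 'e': 1})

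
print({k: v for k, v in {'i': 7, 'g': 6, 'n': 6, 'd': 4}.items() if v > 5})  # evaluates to {'i': 7, 'g': 6, 'n': 6}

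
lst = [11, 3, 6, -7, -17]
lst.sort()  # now [-17, -7, 3, 6, 11]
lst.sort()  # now [-17, -7, 3, 6, 11]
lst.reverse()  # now [11, 6, 3, -7, -17]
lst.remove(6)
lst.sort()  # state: [-17, -7, 3, 11]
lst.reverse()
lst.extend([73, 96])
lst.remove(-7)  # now [11, 3, -17, 73, 96]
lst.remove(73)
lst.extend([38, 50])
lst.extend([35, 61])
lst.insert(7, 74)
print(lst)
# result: [11, 3, -17, 96, 38, 50, 35, 74, 61]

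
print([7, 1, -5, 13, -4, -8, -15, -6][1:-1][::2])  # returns [1, 13, -8]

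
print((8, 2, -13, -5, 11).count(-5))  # 1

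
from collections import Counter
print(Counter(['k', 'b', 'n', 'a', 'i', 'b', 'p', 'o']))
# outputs Counter({'b': 2, 'k': 1, 'n': 1, 'a': 1, 'i': 1, 'p': 1, 'o': 1})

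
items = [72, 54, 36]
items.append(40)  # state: [72, 54, 36, 40]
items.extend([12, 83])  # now [72, 54, 36, 40, 12, 83]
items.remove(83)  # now [72, 54, 36, 40, 12]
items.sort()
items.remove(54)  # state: [12, 36, 40, 72]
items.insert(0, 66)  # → [66, 12, 36, 40, 72]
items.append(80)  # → [66, 12, 36, 40, 72, 80]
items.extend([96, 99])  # [66, 12, 36, 40, 72, 80, 96, 99]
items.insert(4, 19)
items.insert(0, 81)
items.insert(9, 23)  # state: [81, 66, 12, 36, 40, 19, 72, 80, 96, 23, 99]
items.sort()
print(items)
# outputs [12, 19, 23, 36, 40, 66, 72, 80, 81, 96, 99]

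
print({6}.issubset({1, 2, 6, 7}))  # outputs True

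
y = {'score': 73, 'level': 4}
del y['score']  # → {'level': 4}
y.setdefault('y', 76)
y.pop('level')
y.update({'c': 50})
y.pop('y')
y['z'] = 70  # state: {'c': 50, 'z': 70}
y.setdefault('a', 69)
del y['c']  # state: {'z': 70, 'a': 69}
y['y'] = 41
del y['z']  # {'a': 69, 'y': 41}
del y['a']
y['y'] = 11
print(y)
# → {'y': 11}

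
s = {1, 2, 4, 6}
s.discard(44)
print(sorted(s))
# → [1, 2, 4, 6]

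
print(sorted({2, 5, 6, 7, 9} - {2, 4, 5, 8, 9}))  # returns [6, 7]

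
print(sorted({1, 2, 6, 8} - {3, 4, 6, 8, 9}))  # [1, 2]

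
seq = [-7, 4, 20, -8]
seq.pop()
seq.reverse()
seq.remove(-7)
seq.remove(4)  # [20]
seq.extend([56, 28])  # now [20, 56, 28]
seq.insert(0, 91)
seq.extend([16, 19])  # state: [91, 20, 56, 28, 16, 19]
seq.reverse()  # [19, 16, 28, 56, 20, 91]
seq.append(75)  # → [19, 16, 28, 56, 20, 91, 75]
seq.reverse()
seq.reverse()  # [19, 16, 28, 56, 20, 91, 75]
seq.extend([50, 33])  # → [19, 16, 28, 56, 20, 91, 75, 50, 33]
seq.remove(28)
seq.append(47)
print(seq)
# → [19, 16, 56, 20, 91, 75, 50, 33, 47]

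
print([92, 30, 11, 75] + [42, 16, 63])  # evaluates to [92, 30, 11, 75, 42, 16, 63]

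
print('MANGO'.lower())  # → mango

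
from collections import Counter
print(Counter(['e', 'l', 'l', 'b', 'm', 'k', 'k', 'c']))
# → Counter({'l': 2, 'k': 2, 'e': 1, 'b': 1, 'm': 1, 'c': 1})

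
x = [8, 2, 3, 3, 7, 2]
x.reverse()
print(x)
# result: [2, 7, 3, 3, 2, 8]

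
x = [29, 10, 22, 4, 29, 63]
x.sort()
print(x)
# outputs [4, 10, 22, 29, 29, 63]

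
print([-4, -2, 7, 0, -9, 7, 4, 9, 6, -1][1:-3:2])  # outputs [-2, 0, 7]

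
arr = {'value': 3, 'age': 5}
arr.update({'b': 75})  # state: {'value': 3, 'age': 5, 'b': 75}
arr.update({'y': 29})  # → {'value': 3, 'age': 5, 'b': 75, 'y': 29}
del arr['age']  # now {'value': 3, 'b': 75, 'y': 29}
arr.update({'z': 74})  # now {'value': 3, 'b': 75, 'y': 29, 'z': 74}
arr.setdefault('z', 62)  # 74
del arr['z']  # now {'value': 3, 'b': 75, 'y': 29}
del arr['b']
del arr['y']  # {'value': 3}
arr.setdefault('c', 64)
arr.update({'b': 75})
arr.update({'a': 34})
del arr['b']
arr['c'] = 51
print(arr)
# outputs {'value': 3, 'c': 51, 'a': 34}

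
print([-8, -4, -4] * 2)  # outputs [-8, -4, -4, -8, -4, -4]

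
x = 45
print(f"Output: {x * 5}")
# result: Output: 225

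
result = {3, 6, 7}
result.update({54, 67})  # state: {3, 6, 7, 54, 67}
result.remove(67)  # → {3, 6, 7, 54}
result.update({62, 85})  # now {3, 6, 7, 54, 62, 85}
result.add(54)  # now {3, 6, 7, 54, 62, 85}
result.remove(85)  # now {3, 6, 7, 54, 62}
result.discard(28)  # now {3, 6, 7, 54, 62}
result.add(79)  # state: {3, 6, 7, 54, 62, 79}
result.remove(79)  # {3, 6, 7, 54, 62}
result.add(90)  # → {3, 6, 7, 54, 62, 90}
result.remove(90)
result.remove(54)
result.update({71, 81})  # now {3, 6, 7, 62, 71, 81}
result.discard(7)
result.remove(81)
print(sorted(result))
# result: [3, 6, 62, 71]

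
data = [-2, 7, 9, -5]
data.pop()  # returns -5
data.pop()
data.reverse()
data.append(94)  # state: [7, -2, 94]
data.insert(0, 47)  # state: [47, 7, -2, 94]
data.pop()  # 94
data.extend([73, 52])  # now [47, 7, -2, 73, 52]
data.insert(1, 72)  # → [47, 72, 7, -2, 73, 52]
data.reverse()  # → [52, 73, -2, 7, 72, 47]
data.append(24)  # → [52, 73, -2, 7, 72, 47, 24]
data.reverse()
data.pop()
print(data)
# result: [24, 47, 72, 7, -2, 73]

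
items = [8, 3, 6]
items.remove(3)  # [8, 6]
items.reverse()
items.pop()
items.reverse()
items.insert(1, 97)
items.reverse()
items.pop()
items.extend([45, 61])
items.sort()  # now [45, 61, 97]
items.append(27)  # [45, 61, 97, 27]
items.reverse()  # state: [27, 97, 61, 45]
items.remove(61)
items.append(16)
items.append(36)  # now [27, 97, 45, 16, 36]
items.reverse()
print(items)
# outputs [36, 16, 45, 97, 27]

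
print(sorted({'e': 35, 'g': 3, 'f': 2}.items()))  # [('e', 35), ('f', 2), ('g', 3)]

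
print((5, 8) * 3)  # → (5, 8, 5, 8, 5, 8)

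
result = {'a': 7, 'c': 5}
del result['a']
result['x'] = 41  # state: {'c': 5, 'x': 41}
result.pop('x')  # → 41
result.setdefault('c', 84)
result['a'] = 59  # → {'c': 5, 'a': 59}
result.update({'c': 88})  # {'c': 88, 'a': 59}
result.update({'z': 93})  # {'c': 88, 'a': 59, 'z': 93}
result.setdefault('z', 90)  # 93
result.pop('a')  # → 59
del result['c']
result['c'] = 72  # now {'z': 93, 'c': 72}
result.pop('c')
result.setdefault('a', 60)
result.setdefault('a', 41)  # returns 60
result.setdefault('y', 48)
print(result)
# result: {'z': 93, 'a': 60, 'y': 48}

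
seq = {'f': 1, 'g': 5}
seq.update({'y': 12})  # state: {'f': 1, 'g': 5, 'y': 12}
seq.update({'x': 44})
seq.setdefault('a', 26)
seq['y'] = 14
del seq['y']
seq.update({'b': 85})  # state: {'f': 1, 'g': 5, 'x': 44, 'a': 26, 'b': 85}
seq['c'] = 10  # {'f': 1, 'g': 5, 'x': 44, 'a': 26, 'b': 85, 'c': 10}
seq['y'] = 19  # {'f': 1, 'g': 5, 'x': 44, 'a': 26, 'b': 85, 'c': 10, 'y': 19}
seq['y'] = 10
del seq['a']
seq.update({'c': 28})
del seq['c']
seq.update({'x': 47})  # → {'f': 1, 'g': 5, 'x': 47, 'b': 85, 'y': 10}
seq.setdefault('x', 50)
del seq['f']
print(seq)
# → {'g': 5, 'x': 47, 'b': 85, 'y': 10}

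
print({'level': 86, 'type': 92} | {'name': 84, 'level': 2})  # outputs {'level': 2, 'type': 92, 'name': 84}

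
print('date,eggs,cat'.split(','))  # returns ['date', 'eggs', 'cat']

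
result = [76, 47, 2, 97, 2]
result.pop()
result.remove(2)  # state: [76, 47, 97]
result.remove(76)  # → [47, 97]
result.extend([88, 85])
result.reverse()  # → [85, 88, 97, 47]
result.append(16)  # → [85, 88, 97, 47, 16]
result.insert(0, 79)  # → [79, 85, 88, 97, 47, 16]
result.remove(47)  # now [79, 85, 88, 97, 16]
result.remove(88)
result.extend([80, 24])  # [79, 85, 97, 16, 80, 24]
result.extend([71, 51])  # [79, 85, 97, 16, 80, 24, 71, 51]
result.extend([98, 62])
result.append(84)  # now [79, 85, 97, 16, 80, 24, 71, 51, 98, 62, 84]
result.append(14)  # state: [79, 85, 97, 16, 80, 24, 71, 51, 98, 62, 84, 14]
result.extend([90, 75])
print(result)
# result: [79, 85, 97, 16, 80, 24, 71, 51, 98, 62, 84, 14, 90, 75]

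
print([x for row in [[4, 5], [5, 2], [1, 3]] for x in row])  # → [4, 5, 5, 2, 1, 3]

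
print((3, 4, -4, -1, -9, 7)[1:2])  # (4,)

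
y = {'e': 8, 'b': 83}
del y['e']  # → {'b': 83}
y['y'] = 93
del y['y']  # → {'b': 83}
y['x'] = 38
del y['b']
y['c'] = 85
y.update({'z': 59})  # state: {'x': 38, 'c': 85, 'z': 59}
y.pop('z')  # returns 59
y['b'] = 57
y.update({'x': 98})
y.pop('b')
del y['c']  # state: {'x': 98}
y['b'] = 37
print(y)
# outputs {'x': 98, 'b': 37}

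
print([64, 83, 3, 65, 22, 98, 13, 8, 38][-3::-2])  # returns [13, 22, 3, 64]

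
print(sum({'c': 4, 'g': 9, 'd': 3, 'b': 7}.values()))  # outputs 23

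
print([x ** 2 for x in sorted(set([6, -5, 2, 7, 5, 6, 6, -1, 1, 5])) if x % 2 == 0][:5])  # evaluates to [4, 36]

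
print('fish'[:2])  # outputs fi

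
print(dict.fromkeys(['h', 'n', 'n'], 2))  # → {'h': 2, 'n': 2}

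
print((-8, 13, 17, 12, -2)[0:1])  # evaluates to (-8,)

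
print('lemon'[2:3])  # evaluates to m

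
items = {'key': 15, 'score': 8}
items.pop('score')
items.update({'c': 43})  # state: {'key': 15, 'c': 43}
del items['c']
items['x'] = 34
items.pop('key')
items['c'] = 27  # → {'x': 34, 'c': 27}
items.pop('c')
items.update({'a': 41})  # {'x': 34, 'a': 41}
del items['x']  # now {'a': 41}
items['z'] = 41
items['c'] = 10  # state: {'a': 41, 'z': 41, 'c': 10}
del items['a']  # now {'z': 41, 'c': 10}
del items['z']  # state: {'c': 10}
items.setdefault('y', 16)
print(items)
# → {'c': 10, 'y': 16}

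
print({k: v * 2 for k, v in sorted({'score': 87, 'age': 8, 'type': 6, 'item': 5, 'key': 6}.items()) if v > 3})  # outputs {'age': 16, 'item': 10, 'key': 12, 'score': 174, 'type': 12}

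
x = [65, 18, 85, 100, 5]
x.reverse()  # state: [5, 100, 85, 18, 65]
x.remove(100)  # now [5, 85, 18, 65]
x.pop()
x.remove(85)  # [5, 18]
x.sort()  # [5, 18]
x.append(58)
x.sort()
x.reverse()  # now [58, 18, 5]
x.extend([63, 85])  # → [58, 18, 5, 63, 85]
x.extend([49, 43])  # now [58, 18, 5, 63, 85, 49, 43]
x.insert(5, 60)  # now [58, 18, 5, 63, 85, 60, 49, 43]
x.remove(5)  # [58, 18, 63, 85, 60, 49, 43]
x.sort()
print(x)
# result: [18, 43, 49, 58, 60, 63, 85]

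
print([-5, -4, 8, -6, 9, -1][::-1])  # [-1, 9, -6, 8, -4, -5]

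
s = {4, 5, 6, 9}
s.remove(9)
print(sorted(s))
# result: [4, 5, 6]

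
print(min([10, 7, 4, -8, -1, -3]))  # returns -8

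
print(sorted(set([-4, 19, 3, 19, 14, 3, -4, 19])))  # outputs [-4, 3, 14, 19]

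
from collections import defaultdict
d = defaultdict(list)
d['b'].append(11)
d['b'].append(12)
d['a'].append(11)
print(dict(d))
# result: {'b': [11, 12], 'a': [11]}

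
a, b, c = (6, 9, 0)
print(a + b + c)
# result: 15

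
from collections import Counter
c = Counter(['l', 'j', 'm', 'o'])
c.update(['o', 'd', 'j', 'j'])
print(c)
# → Counter({'j': 3, 'o': 2, 'l': 1, 'm': 1, 'd': 1})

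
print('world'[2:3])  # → r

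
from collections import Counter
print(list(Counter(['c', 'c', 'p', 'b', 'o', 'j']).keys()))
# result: ['c', 'p', 'b', 'o', 'j']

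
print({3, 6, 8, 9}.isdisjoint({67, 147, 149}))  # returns True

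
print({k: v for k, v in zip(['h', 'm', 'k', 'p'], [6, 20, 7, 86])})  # {'h': 6, 'm': 20, 'k': 7, 'p': 86}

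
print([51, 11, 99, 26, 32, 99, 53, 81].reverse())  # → None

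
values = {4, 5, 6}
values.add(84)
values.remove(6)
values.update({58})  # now {4, 5, 58, 84}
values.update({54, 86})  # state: {4, 5, 54, 58, 84, 86}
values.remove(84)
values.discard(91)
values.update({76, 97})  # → {4, 5, 54, 58, 76, 86, 97}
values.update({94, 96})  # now {4, 5, 54, 58, 76, 86, 94, 96, 97}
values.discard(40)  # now {4, 5, 54, 58, 76, 86, 94, 96, 97}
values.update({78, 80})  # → {4, 5, 54, 58, 76, 78, 80, 86, 94, 96, 97}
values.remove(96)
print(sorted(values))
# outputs [4, 5, 54, 58, 76, 78, 80, 86, 94, 97]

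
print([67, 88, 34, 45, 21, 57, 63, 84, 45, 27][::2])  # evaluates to [67, 34, 21, 63, 45]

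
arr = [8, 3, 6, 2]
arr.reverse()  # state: [2, 6, 3, 8]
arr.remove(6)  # [2, 3, 8]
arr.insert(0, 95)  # [95, 2, 3, 8]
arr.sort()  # [2, 3, 8, 95]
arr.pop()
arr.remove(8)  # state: [2, 3]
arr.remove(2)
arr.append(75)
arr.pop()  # 75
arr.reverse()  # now [3]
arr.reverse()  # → [3]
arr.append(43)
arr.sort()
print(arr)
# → [3, 43]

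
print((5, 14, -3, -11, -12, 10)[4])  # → -12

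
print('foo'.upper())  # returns FOO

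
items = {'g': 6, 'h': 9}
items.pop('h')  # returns 9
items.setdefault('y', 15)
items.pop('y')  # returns 15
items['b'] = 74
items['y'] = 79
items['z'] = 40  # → {'g': 6, 'b': 74, 'y': 79, 'z': 40}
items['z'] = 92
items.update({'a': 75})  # {'g': 6, 'b': 74, 'y': 79, 'z': 92, 'a': 75}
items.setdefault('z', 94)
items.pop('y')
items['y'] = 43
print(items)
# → {'g': 6, 'b': 74, 'z': 92, 'a': 75, 'y': 43}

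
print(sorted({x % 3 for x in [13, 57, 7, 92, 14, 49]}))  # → [0, 1, 2]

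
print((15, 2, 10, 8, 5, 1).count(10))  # 1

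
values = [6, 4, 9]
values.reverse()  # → [9, 4, 6]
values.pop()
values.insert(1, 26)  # [9, 26, 4]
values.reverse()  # [4, 26, 9]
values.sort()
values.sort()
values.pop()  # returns 26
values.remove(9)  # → [4]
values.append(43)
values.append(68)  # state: [4, 43, 68]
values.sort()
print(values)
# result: [4, 43, 68]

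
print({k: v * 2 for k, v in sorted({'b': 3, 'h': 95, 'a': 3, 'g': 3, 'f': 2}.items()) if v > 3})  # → {'h': 190}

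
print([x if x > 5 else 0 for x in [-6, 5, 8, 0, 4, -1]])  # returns [0, 0, 8, 0, 0, 0]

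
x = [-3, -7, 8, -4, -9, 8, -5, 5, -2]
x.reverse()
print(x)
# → [-2, 5, -5, 8, -9, -4, 8, -7, -3]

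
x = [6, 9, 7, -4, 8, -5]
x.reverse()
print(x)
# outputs [-5, 8, -4, 7, 9, 6]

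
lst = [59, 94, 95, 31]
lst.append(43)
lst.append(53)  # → [59, 94, 95, 31, 43, 53]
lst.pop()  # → 53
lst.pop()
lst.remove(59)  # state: [94, 95, 31]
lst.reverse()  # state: [31, 95, 94]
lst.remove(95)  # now [31, 94]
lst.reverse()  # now [94, 31]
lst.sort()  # [31, 94]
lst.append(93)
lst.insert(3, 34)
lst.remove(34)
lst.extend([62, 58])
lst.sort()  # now [31, 58, 62, 93, 94]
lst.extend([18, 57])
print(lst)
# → [31, 58, 62, 93, 94, 18, 57]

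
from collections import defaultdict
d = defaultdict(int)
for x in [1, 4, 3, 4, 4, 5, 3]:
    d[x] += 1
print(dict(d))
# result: {1: 1, 4: 3, 3: 2, 5: 1}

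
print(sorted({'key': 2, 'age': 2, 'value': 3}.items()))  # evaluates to [('age', 2), ('key', 2), ('value', 3)]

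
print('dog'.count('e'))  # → 0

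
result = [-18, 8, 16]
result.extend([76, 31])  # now [-18, 8, 16, 76, 31]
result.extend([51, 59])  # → [-18, 8, 16, 76, 31, 51, 59]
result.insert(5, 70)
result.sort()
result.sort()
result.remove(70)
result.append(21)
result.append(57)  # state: [-18, 8, 16, 31, 51, 59, 76, 21, 57]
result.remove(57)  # [-18, 8, 16, 31, 51, 59, 76, 21]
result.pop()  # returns 21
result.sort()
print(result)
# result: [-18, 8, 16, 31, 51, 59, 76]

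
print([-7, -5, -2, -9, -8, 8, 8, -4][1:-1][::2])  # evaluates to [-5, -9, 8]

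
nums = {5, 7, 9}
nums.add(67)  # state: {5, 7, 9, 67}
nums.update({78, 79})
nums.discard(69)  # {5, 7, 9, 67, 78, 79}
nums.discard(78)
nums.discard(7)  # {5, 9, 67, 79}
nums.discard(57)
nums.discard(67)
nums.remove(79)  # {5, 9}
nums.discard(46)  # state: {5, 9}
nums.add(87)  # {5, 9, 87}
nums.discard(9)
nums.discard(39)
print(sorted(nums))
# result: [5, 87]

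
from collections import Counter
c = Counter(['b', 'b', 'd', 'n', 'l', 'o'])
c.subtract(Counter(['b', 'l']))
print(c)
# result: Counter({'b': 1, 'd': 1, 'n': 1, 'o': 1, 'l': 0})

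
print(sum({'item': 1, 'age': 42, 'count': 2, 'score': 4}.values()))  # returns 49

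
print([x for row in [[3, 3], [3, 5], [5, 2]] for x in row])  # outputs [3, 3, 3, 5, 5, 2]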